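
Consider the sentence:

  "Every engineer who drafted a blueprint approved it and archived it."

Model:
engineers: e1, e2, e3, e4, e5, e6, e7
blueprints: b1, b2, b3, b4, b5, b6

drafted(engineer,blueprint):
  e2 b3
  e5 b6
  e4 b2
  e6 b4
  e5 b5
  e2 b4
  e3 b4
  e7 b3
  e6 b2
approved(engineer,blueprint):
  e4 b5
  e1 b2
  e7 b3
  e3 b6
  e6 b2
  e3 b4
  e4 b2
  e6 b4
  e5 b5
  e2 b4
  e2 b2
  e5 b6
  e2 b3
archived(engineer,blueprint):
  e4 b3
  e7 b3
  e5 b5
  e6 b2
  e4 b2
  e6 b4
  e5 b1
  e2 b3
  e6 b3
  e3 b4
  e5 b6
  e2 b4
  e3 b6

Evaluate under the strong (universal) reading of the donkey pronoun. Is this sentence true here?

True

"it" takes "a blueprint" as antecedent — a donkey pronoun bound across the clause boundary.
Strong reading: for every (e,b) with drafted(e,b), approved(e,b) ∧ archived(e,b).
Restrictor pairs: (e2,b3) ✓  (e2,b4) ✓  (e3,b4) ✓  (e4,b2) ✓  (e5,b5) ✓  (e5,b6) ✓  (e6,b2) ✓  (e6,b4) ✓  (e7,b3) ✓
Every restrictor pair satisfies the scope.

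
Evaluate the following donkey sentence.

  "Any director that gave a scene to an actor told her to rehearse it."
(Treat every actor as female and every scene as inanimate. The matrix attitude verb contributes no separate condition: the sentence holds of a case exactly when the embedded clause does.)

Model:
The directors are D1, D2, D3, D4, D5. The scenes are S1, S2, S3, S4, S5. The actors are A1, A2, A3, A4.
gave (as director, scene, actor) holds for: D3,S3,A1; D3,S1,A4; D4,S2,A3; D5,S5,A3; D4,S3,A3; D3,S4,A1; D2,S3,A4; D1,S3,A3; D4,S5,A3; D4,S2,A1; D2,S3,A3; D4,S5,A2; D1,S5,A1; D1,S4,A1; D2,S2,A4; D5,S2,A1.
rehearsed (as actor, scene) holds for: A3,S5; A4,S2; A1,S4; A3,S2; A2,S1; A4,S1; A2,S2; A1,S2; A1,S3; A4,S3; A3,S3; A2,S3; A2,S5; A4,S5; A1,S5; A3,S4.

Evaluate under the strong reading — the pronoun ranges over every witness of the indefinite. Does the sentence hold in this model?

True

"her" takes "an actor" as antecedent and "it" takes "a scene"; both are donkey pronouns co-varying with the restrictor.
Strong reading: for every (d,s,a) with gave(d,s,a), rehearsed(a,s).
Restrictor triples: (D1,S3,A3)→rehearsed(A3,S3) ✓  (D1,S4,A1)→rehearsed(A1,S4) ✓  (D1,S5,A1)→rehearsed(A1,S5) ✓  (D2,S2,A4)→rehearsed(A4,S2) ✓  (D2,S3,A3)→rehearsed(A3,S3) ✓  (D2,S3,A4)→rehearsed(A4,S3) ✓  (D3,S1,A4)→rehearsed(A4,S1) ✓  (D3,S3,A1)→rehearsed(A1,S3) ✓  (D3,S4,A1)→rehearsed(A1,S4) ✓  (D4,S2,A1)→rehearsed(A1,S2) ✓  (D4,S2,A3)→rehearsed(A3,S2) ✓  (D4,S3,A3)→rehearsed(A3,S3) ✓  (D4,S5,A2)→rehearsed(A2,S5) ✓  (D4,S5,A3)→rehearsed(A3,S5) ✓  (D5,S2,A1)→rehearsed(A1,S2) ✓  (D5,S5,A3)→rehearsed(A3,S5) ✓
Every restrictor triple satisfies the scope.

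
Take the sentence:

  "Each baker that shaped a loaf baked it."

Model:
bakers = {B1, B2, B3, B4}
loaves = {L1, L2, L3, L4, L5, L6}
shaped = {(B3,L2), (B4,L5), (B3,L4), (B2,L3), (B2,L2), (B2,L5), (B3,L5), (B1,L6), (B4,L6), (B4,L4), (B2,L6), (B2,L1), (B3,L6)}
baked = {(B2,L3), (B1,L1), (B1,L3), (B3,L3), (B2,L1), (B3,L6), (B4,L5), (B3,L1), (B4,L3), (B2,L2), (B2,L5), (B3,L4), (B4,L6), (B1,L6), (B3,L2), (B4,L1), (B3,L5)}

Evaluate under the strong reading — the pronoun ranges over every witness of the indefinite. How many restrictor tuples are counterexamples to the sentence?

2

"it" takes "a loaf" as antecedent — a donkey pronoun bound across the clause boundary.
Strong reading: for every (b,l) with shaped(b,l), baked(b,l).
Restrictor pairs: (B1,L6) ✓  (B2,L1) ✓  (B2,L2) ✓  (B2,L3) ✓  (B2,L5) ✓  (B2,L6) ✗  (B3,L2) ✓  (B3,L4) ✓  (B3,L5) ✓  (B3,L6) ✓  (B4,L4) ✗  (B4,L5) ✓  (B4,L6) ✓
Counterexamples (restrictor pairs failing the scope): 2.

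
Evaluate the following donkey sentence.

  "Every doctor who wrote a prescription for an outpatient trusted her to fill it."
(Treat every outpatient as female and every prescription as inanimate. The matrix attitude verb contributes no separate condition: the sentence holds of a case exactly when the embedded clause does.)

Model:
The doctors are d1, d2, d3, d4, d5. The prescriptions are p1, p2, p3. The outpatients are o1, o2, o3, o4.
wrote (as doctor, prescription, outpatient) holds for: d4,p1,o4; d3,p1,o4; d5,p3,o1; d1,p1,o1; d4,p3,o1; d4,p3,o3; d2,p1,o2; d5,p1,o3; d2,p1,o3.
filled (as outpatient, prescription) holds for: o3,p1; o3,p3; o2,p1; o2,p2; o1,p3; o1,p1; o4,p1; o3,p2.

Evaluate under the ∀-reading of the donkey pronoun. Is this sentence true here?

True

"her" takes "an outpatient" as antecedent and "it" takes "a prescription"; both are donkey pronouns co-varying with the restrictor.
Strong reading: for every (d,p,o) with wrote(d,p,o), filled(o,p).
Restrictor triples: (d1,p1,o1)→filled(o1,p1) ✓  (d2,p1,o2)→filled(o2,p1) ✓  (d2,p1,o3)→filled(o3,p1) ✓  (d3,p1,o4)→filled(o4,p1) ✓  (d4,p1,o4)→filled(o4,p1) ✓  (d4,p3,o1)→filled(o1,p3) ✓  (d4,p3,o3)→filled(o3,p3) ✓  (d5,p1,o3)→filled(o3,p1) ✓  (d5,p3,o1)→filled(o1,p3) ✓
Every restrictor triple satisfies the scope.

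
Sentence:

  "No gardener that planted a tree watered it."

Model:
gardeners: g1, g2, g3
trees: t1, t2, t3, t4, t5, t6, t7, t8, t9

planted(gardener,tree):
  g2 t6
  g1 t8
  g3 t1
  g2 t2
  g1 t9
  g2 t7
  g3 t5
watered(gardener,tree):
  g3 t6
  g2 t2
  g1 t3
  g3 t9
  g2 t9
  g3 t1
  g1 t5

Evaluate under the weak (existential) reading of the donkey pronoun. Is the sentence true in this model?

False

"it" takes "a tree" as antecedent — a donkey pronoun bound across the clause boundary.
Truth condition: for no (g,t) with planted(g,t) does watered(g,t) hold.
Restrictor pairs — does the scope hold? (g1,t8):fails  (g1,t9):fails  (g2,t2):holds  (g2,t6):fails  (g2,t7):fails  (g3,t1):holds  (g3,t5):fails
Scope holds for 2 pair(s), so the sentence is false.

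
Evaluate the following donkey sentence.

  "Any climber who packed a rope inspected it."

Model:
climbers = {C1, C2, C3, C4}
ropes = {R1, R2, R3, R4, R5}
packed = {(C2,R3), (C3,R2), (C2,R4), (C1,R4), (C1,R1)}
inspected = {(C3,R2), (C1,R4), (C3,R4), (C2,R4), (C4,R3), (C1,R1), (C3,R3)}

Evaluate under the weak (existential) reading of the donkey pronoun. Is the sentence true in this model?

True

"it" takes "a rope" as antecedent — a donkey pronoun bound across the clause boundary.
Weak reading: every climber c with some packed-rope has at least one packed-rope r such that inspected(c,r).
Per climber: C1:✓  C2:✓  C3:✓
Every climber in the restrictor has a witness.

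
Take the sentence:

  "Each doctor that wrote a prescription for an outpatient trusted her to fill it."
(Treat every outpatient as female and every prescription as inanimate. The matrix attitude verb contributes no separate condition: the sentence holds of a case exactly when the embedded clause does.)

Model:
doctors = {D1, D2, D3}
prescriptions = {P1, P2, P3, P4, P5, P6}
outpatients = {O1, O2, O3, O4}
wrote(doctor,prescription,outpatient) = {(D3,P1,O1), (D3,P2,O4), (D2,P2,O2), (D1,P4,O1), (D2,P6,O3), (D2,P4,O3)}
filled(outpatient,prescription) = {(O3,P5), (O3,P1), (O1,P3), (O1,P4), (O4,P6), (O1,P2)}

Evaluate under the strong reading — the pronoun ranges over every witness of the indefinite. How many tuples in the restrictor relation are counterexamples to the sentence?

5

"her" takes "an outpatient" as antecedent and "it" takes "a prescription"; both are donkey pronouns co-varying with the restrictor.
Strong reading: for every (d,p,o) with wrote(d,p,o), filled(o,p).
Restrictor triples: (D1,P4,O1)→filled(O1,P4) ✓  (D2,P2,O2)→filled(O2,P2) ✗  (D2,P4,O3)→filled(O3,P4) ✗  (D2,P6,O3)→filled(O3,P6) ✗  (D3,P1,O1)→filled(O1,P1) ✗  (D3,P2,O4)→filled(O4,P2) ✗
Counterexamples (restrictor triples failing the scope): 5.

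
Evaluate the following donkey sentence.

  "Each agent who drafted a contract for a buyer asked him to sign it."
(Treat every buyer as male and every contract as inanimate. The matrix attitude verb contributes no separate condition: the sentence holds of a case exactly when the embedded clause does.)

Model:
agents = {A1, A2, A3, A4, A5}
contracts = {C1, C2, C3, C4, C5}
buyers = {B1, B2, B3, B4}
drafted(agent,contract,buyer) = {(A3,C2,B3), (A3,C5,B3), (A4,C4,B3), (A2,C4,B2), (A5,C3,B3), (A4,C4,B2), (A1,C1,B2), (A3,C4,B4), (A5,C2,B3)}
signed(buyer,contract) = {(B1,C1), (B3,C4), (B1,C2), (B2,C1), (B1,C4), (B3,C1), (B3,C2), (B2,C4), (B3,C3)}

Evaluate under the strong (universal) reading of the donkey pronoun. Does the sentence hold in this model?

False

"him" takes "a buyer" as antecedent and "it" takes "a contract"; both are donkey pronouns co-varying with the restrictor.
Strong reading: for every (a,c,b) with drafted(a,c,b), signed(b,c).
Restrictor triples: (A1,C1,B2)→signed(B2,C1) ✓  (A2,C4,B2)→signed(B2,C4) ✓  (A3,C2,B3)→signed(B3,C2) ✓  (A3,C4,B4)→signed(B4,C4) ✗  (A3,C5,B3)→signed(B3,C5) ✗  (A4,C4,B2)→signed(B2,C4) ✓  (A4,C4,B3)→signed(B3,C4) ✓  (A5,C2,B3)→signed(B3,C2) ✓  (A5,C3,B3)→signed(B3,C3) ✓
Counterexample: (A3,C4,B4) — signed(B4,C4) does not hold.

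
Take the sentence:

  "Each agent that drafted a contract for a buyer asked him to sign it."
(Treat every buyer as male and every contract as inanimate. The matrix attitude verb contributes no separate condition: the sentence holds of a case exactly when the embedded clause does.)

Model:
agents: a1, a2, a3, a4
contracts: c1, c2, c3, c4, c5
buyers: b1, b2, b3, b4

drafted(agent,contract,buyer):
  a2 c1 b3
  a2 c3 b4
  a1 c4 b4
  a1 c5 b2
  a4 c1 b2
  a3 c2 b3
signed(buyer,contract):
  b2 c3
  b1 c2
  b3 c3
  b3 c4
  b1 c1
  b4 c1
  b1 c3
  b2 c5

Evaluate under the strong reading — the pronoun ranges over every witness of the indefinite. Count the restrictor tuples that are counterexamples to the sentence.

"him" takes "a buyer" as antecedent and "it" takes "a contract"; both are donkey pronouns co-varying with the restrictor.
Strong reading: for every (a,c,b) with drafted(a,c,b), signed(b,c).
Restrictor triples: (a1,c4,b4)→signed(b4,c4) ✗  (a1,c5,b2)→signed(b2,c5) ✓  (a2,c1,b3)→signed(b3,c1) ✗  (a2,c3,b4)→signed(b4,c3) ✗  (a3,c2,b3)→signed(b3,c2) ✗  (a4,c1,b2)→signed(b2,c1) ✗
Counterexamples (restrictor triples failing the scope): 5.

5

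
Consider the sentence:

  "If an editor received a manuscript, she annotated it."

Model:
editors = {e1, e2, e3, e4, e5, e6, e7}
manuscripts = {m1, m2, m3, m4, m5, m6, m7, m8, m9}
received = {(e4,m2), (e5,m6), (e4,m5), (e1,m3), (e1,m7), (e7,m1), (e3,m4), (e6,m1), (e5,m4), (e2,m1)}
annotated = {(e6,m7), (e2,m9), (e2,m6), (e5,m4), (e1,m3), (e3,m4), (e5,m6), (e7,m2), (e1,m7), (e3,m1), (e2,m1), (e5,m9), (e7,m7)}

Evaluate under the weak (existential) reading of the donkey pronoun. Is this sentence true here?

"it" takes "a manuscript" as antecedent — a donkey pronoun bound across the clause boundary.
Weak reading: every editor e with some received-manuscript has at least one received-manuscript m such that annotated(e,m).
Per editor: e1:✓  e2:✓  e3:✓  e4:✗  e5:✓  e6:✗  e7:✗
e4 has no witness among its received-manuscripts.

False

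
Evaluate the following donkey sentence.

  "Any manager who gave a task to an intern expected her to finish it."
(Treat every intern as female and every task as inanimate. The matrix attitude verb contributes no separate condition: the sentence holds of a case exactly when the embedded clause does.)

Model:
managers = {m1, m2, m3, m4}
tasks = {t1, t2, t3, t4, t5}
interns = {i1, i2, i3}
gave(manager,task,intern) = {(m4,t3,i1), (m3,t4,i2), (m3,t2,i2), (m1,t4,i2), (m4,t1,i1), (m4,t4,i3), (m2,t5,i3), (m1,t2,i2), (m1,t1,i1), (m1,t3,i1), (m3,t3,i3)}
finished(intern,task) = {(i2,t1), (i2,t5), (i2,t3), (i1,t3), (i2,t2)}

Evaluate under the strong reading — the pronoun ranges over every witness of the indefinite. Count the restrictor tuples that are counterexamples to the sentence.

7

"her" takes "an intern" as antecedent and "it" takes "a task"; both are donkey pronouns co-varying with the restrictor.
Strong reading: for every (m,t,i) with gave(m,t,i), finished(i,t).
Restrictor triples: (m1,t1,i1)→finished(i1,t1) ✗  (m1,t2,i2)→finished(i2,t2) ✓  (m1,t3,i1)→finished(i1,t3) ✓  (m1,t4,i2)→finished(i2,t4) ✗  (m2,t5,i3)→finished(i3,t5) ✗  (m3,t2,i2)→finished(i2,t2) ✓  (m3,t3,i3)→finished(i3,t3) ✗  (m3,t4,i2)→finished(i2,t4) ✗  (m4,t1,i1)→finished(i1,t1) ✗  (m4,t3,i1)→finished(i1,t3) ✓  (m4,t4,i3)→finished(i3,t4) ✗
Counterexamples (restrictor triples failing the scope): 7.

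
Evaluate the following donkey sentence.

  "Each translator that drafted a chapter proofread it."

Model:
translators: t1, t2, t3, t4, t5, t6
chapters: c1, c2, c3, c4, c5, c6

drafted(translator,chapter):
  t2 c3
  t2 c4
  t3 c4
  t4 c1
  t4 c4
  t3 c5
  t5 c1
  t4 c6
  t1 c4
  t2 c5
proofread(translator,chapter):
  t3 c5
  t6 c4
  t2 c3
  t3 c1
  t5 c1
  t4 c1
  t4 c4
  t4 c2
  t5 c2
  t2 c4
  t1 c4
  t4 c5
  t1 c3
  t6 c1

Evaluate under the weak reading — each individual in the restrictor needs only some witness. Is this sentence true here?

True

"it" takes "a chapter" as antecedent — a donkey pronoun bound across the clause boundary.
Weak reading: every translator t with some drafted-chapter has at least one drafted-chapter c such that proofread(t,c).
Per translator: t1:✓  t2:✓  t3:✓  t4:✓  t5:✓
Every translator in the restrictor has a witness.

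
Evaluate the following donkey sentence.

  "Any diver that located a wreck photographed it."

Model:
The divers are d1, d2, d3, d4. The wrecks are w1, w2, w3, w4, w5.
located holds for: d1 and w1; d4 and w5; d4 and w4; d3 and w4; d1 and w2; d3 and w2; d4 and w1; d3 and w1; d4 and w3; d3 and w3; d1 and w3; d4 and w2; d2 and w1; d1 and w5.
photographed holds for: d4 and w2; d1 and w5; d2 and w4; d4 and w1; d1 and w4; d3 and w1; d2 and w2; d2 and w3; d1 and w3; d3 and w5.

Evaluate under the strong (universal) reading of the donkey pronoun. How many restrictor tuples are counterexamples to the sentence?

9

"it" takes "a wreck" as antecedent — a donkey pronoun bound across the clause boundary.
Strong reading: for every (d,w) with located(d,w), photographed(d,w).
Restrictor pairs: (d1,w1) ✗  (d1,w2) ✗  (d1,w3) ✓  (d1,w5) ✓  (d2,w1) ✗  (d3,w1) ✓  (d3,w2) ✗  (d3,w3) ✗  (d3,w4) ✗  (d4,w1) ✓  (d4,w2) ✓  (d4,w3) ✗  (d4,w4) ✗  (d4,w5) ✗
Counterexamples (restrictor pairs failing the scope): 9.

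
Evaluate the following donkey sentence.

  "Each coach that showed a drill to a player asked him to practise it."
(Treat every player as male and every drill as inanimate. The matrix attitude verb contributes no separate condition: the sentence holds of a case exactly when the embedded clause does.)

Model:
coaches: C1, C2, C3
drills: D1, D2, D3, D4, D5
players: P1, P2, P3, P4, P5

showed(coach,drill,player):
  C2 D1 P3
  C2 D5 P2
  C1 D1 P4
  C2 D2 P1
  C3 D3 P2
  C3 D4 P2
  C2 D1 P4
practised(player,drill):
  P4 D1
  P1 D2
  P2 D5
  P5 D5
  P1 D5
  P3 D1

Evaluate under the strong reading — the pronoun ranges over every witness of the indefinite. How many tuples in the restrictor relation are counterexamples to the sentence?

2

"him" takes "a player" as antecedent and "it" takes "a drill"; both are donkey pronouns co-varying with the restrictor.
Strong reading: for every (c,d,p) with showed(c,d,p), practised(p,d).
Restrictor triples: (C1,D1,P4)→practised(P4,D1) ✓  (C2,D1,P3)→practised(P3,D1) ✓  (C2,D1,P4)→practised(P4,D1) ✓  (C2,D2,P1)→practised(P1,D2) ✓  (C2,D5,P2)→practised(P2,D5) ✓  (C3,D3,P2)→practised(P2,D3) ✗  (C3,D4,P2)→practised(P2,D4) ✗
Counterexamples (restrictor triples failing the scope): 2.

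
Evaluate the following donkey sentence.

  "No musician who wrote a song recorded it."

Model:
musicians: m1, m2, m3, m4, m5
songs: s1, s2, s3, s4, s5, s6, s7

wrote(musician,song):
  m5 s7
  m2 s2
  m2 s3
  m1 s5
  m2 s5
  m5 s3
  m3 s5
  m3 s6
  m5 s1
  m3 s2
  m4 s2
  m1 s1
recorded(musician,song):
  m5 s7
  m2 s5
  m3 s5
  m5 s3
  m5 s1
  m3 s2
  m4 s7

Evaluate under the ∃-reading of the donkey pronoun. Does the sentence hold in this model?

"it" takes "a song" as antecedent — a donkey pronoun bound across the clause boundary.
Truth condition: for no (m,s) with wrote(m,s) does recorded(m,s) hold.
Restrictor pairs — does the scope hold? (m1,s1):fails  (m1,s5):fails  (m2,s2):fails  (m2,s3):fails  (m2,s5):holds  (m3,s2):holds  (m3,s5):holds  (m3,s6):fails  (m4,s2):fails  (m5,s1):holds  (m5,s3):holds  (m5,s7):holds
Scope holds for 6 pair(s), so the sentence is false.

False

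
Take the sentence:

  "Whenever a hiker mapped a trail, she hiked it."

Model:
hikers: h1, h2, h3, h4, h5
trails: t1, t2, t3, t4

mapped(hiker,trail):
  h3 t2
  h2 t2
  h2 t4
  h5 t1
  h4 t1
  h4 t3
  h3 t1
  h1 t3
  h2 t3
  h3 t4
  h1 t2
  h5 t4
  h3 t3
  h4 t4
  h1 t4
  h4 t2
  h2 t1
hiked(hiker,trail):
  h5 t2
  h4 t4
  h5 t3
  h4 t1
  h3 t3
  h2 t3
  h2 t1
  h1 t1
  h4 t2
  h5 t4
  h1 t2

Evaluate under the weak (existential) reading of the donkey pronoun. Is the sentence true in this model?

True

"it" takes "a trail" as antecedent — a donkey pronoun bound across the clause boundary.
Weak reading: every hiker h with some mapped-trail has at least one mapped-trail t such that hiked(h,t).
Per hiker: h1:✓  h2:✓  h3:✓  h4:✓  h5:✓
Every hiker in the restrictor has a witness.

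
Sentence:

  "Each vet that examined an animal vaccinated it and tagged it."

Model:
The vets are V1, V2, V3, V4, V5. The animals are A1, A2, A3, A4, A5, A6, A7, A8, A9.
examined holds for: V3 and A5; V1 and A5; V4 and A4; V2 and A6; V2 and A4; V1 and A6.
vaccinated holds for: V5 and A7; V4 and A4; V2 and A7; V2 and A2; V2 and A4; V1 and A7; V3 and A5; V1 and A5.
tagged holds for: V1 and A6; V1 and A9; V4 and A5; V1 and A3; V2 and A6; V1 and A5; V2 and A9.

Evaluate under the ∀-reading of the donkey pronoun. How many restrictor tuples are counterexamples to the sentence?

"it" takes "an animal" as antecedent — a donkey pronoun bound across the clause boundary.
Strong reading: for every (v,a) with examined(v,a), vaccinated(v,a) ∧ tagged(v,a).
Restrictor pairs: (V1,A5) ✓  (V1,A6) ✗  (V2,A4) ✗  (V2,A6) ✗  (V3,A5) ✗  (V4,A4) ✗
Counterexamples (restrictor pairs failing the scope): 5.

5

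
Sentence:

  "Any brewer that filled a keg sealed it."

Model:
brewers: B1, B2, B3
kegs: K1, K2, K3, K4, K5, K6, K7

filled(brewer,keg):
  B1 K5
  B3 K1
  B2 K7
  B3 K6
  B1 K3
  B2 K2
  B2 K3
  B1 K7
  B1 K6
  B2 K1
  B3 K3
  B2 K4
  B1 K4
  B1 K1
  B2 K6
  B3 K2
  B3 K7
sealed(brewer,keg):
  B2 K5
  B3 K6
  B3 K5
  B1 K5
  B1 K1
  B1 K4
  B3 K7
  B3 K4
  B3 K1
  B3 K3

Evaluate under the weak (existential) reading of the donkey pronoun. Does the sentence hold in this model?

"it" takes "a keg" as antecedent — a donkey pronoun bound across the clause boundary.
Weak reading: every brewer b with some filled-keg has at least one filled-keg k such that sealed(b,k).
Per brewer: B1:✓  B2:✗  B3:✓
B2 has no witness among its filled-kegs.

False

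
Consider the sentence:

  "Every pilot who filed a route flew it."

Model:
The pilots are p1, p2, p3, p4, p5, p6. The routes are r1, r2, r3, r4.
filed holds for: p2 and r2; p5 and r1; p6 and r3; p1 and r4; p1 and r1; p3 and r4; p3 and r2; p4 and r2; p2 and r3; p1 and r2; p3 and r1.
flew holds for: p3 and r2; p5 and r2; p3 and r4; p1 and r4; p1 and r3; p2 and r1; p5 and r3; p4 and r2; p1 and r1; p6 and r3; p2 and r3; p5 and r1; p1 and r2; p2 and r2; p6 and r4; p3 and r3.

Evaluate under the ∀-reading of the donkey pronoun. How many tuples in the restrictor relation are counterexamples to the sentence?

1

"it" takes "a route" as antecedent — a donkey pronoun bound across the clause boundary.
Strong reading: for every (p,r) with filed(p,r), flew(p,r).
Restrictor pairs: (p1,r1) ✓  (p1,r2) ✓  (p1,r4) ✓  (p2,r2) ✓  (p2,r3) ✓  (p3,r1) ✗  (p3,r2) ✓  (p3,r4) ✓  (p4,r2) ✓  (p5,r1) ✓  (p6,r3) ✓
Counterexamples (restrictor pairs failing the scope): 1.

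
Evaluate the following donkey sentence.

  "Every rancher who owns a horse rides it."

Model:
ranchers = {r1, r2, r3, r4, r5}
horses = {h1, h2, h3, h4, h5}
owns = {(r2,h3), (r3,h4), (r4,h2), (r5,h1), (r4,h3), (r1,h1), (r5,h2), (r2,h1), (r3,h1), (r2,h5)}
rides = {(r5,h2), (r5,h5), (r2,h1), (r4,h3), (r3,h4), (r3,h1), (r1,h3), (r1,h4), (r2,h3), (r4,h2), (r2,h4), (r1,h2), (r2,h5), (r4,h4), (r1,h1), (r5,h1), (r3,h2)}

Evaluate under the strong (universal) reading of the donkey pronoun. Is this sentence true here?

"it" takes "a horse" as antecedent — a donkey pronoun bound across the clause boundary.
Strong reading: for every (r,h) with owns(r,h), rides(r,h).
Restrictor pairs: (r1,h1) ✓  (r2,h1) ✓  (r2,h3) ✓  (r2,h5) ✓  (r3,h1) ✓  (r3,h4) ✓  (r4,h2) ✓  (r4,h3) ✓  (r5,h1) ✓  (r5,h2) ✓
Every restrictor pair satisfies the scope.

True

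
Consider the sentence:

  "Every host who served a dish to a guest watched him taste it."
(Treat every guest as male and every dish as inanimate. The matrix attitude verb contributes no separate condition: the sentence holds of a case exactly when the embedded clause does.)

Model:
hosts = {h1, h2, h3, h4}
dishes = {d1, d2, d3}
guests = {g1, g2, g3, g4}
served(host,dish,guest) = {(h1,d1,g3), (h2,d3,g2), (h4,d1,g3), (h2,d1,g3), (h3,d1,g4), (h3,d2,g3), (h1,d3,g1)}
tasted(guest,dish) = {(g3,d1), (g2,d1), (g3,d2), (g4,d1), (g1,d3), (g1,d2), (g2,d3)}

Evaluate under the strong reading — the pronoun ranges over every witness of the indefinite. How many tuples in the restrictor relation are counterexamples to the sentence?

"him" takes "a guest" as antecedent and "it" takes "a dish"; both are donkey pronouns co-varying with the restrictor.
Strong reading: for every (h,d,g) with served(h,d,g), tasted(g,d).
Restrictor triples: (h1,d1,g3)→tasted(g3,d1) ✓  (h1,d3,g1)→tasted(g1,d3) ✓  (h2,d1,g3)→tasted(g3,d1) ✓  (h2,d3,g2)→tasted(g2,d3) ✓  (h3,d1,g4)→tasted(g4,d1) ✓  (h3,d2,g3)→tasted(g3,d2) ✓  (h4,d1,g3)→tasted(g3,d1) ✓
Counterexamples (restrictor triples failing the scope): 0.

0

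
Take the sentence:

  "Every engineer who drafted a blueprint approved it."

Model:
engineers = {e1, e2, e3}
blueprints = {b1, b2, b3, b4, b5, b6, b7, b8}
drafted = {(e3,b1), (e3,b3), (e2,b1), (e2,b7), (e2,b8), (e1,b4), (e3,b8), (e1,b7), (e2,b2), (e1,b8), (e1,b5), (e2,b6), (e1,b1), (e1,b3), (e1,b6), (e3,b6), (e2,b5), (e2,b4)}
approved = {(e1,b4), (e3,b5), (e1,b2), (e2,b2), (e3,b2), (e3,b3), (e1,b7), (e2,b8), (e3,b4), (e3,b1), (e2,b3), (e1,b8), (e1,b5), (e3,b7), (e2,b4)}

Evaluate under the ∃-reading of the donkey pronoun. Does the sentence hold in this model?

"it" takes "a blueprint" as antecedent — a donkey pronoun bound across the clause boundary.
Weak reading: every engineer e with some drafted-blueprint has at least one drafted-blueprint b such that approved(e,b).
Per engineer: e1:✓  e2:✓  e3:✓
Every engineer in the restrictor has a witness.

True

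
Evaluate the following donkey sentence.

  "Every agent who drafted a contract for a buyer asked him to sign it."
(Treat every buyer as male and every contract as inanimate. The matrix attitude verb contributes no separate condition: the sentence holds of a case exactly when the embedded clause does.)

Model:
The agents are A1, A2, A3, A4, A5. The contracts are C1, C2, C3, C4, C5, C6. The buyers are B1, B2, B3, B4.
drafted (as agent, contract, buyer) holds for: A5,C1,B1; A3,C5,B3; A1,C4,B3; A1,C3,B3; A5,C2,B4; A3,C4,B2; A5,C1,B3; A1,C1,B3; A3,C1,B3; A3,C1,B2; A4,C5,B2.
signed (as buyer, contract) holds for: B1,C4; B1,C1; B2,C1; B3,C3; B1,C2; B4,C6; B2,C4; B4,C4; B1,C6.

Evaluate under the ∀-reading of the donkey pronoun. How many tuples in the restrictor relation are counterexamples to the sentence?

"him" takes "a buyer" as antecedent and "it" takes "a contract"; both are donkey pronouns co-varying with the restrictor.
Strong reading: for every (a,c,b) with drafted(a,c,b), signed(b,c).
Restrictor triples: (A1,C1,B3)→signed(B3,C1) ✗  (A1,C3,B3)→signed(B3,C3) ✓  (A1,C4,B3)→signed(B3,C4) ✗  (A3,C1,B2)→signed(B2,C1) ✓  (A3,C1,B3)→signed(B3,C1) ✗  (A3,C4,B2)→signed(B2,C4) ✓  (A3,C5,B3)→signed(B3,C5) ✗  (A4,C5,B2)→signed(B2,C5) ✗  (A5,C1,B1)→signed(B1,C1) ✓  (A5,C1,B3)→signed(B3,C1) ✗  (A5,C2,B4)→signed(B4,C2) ✗
Counterexamples (restrictor triples failing the scope): 7.

7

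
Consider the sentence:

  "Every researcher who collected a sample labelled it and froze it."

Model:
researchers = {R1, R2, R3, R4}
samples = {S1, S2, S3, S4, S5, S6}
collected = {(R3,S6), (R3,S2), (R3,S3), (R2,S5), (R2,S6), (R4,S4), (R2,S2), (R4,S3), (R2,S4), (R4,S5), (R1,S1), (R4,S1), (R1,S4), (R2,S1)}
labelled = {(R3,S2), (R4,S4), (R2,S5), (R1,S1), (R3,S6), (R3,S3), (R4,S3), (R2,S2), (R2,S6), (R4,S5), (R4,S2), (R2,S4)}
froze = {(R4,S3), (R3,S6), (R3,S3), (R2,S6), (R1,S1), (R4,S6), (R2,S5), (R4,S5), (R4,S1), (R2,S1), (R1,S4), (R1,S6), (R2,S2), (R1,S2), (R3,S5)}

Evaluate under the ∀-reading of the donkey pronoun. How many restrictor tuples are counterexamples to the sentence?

6

"it" takes "a sample" as antecedent — a donkey pronoun bound across the clause boundary.
Strong reading: for every (r,s) with collected(r,s), labelled(r,s) ∧ froze(r,s).
Restrictor pairs: (R1,S1) ✓  (R1,S4) ✗  (R2,S1) ✗  (R2,S2) ✓  (R2,S4) ✗  (R2,S5) ✓  (R2,S6) ✓  (R3,S2) ✗  (R3,S3) ✓  (R3,S6) ✓  (R4,S1) ✗  (R4,S3) ✓  (R4,S4) ✗  (R4,S5) ✓
Counterexamples (restrictor pairs failing the scope): 6.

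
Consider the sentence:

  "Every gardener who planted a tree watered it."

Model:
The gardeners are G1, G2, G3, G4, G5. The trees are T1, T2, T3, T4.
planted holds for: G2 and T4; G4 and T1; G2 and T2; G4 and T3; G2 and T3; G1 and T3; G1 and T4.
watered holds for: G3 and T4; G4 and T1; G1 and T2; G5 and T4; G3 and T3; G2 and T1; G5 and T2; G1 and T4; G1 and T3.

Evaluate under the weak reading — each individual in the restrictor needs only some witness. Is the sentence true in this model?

"it" takes "a tree" as antecedent — a donkey pronoun bound across the clause boundary.
Weak reading: every gardener g with some planted-tree has at least one planted-tree t such that watered(g,t).
Per gardener: G1:✓  G2:✗  G4:✓
G2 has no witness among its planted-trees.

False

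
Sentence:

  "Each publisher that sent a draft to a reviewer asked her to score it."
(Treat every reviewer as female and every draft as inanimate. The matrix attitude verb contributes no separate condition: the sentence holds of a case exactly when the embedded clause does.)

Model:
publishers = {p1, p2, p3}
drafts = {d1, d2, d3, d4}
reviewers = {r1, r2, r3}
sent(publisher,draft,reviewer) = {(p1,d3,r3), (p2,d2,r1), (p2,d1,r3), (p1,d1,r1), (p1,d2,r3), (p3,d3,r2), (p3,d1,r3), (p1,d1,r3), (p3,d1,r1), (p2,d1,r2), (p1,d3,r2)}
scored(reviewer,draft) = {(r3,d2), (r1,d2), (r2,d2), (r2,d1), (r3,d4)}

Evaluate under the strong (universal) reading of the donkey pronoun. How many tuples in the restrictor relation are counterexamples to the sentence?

"her" takes "a reviewer" as antecedent and "it" takes "a draft"; both are donkey pronouns co-varying with the restrictor.
Strong reading: for every (p,d,r) with sent(p,d,r), scored(r,d).
Restrictor triples: (p1,d1,r1)→scored(r1,d1) ✗  (p1,d1,r3)→scored(r3,d1) ✗  (p1,d2,r3)→scored(r3,d2) ✓  (p1,d3,r2)→scored(r2,d3) ✗  (p1,d3,r3)→scored(r3,d3) ✗  (p2,d1,r2)→scored(r2,d1) ✓  (p2,d1,r3)→scored(r3,d1) ✗  (p2,d2,r1)→scored(r1,d2) ✓  (p3,d1,r1)→scored(r1,d1) ✗  (p3,d1,r3)→scored(r3,d1) ✗  (p3,d3,r2)→scored(r2,d3) ✗
Counterexamples (restrictor triples failing the scope): 8.

8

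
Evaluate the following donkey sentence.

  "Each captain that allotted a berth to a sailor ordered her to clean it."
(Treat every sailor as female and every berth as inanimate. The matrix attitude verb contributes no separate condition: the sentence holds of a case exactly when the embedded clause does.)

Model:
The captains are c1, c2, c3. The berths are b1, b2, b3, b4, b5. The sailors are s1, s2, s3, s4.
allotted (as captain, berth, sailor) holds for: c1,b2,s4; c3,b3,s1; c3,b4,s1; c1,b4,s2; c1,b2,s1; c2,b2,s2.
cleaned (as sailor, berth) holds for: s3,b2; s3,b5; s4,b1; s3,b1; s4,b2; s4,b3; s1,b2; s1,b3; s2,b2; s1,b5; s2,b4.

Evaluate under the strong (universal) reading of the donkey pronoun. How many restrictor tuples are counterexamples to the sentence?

1

"her" takes "a sailor" as antecedent and "it" takes "a berth"; both are donkey pronouns co-varying with the restrictor.
Strong reading: for every (c,b,s) with allotted(c,b,s), cleaned(s,b).
Restrictor triples: (c1,b2,s1)→cleaned(s1,b2) ✓  (c1,b2,s4)→cleaned(s4,b2) ✓  (c1,b4,s2)→cleaned(s2,b4) ✓  (c2,b2,s2)→cleaned(s2,b2) ✓  (c3,b3,s1)→cleaned(s1,b3) ✓  (c3,b4,s1)→cleaned(s1,b4) ✗
Counterexamples (restrictor triples failing the scope): 1.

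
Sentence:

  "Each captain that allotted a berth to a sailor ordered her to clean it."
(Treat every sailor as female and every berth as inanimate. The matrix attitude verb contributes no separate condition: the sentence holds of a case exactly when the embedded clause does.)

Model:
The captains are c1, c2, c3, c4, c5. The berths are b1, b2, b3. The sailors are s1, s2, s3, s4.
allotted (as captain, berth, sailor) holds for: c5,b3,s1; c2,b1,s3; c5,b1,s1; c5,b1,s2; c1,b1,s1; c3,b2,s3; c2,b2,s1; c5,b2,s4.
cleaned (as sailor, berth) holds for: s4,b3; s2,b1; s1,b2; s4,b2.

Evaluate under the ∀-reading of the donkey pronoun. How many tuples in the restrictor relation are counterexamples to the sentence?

5

"her" takes "a sailor" as antecedent and "it" takes "a berth"; both are donkey pronouns co-varying with the restrictor.
Strong reading: for every (c,b,s) with allotted(c,b,s), cleaned(s,b).
Restrictor triples: (c1,b1,s1)→cleaned(s1,b1) ✗  (c2,b1,s3)→cleaned(s3,b1) ✗  (c2,b2,s1)→cleaned(s1,b2) ✓  (c3,b2,s3)→cleaned(s3,b2) ✗  (c5,b1,s1)→cleaned(s1,b1) ✗  (c5,b1,s2)→cleaned(s2,b1) ✓  (c5,b2,s4)→cleaned(s4,b2) ✓  (c5,b3,s1)→cleaned(s1,b3) ✗
Counterexamples (restrictor triples failing the scope): 5.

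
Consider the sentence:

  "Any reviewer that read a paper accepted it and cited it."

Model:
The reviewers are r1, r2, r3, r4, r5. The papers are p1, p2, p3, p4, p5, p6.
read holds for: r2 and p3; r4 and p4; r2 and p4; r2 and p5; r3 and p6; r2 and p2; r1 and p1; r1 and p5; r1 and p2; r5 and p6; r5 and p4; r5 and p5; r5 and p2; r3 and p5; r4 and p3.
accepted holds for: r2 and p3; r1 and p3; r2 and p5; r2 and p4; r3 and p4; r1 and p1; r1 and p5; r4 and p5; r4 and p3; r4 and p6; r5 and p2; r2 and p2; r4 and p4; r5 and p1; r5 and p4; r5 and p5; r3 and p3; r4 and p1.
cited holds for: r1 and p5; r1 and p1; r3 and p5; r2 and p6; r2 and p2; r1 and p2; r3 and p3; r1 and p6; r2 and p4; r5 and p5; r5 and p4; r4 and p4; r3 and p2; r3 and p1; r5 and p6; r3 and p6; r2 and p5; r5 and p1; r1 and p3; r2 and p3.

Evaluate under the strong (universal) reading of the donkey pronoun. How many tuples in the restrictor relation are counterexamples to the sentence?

"it" takes "a paper" as antecedent — a donkey pronoun bound across the clause boundary.
Strong reading: for every (r,p) with read(r,p), accepted(r,p) ∧ cited(r,p).
Restrictor pairs: (r1,p1) ✓  (r1,p2) ✗  (r1,p5) ✓  (r2,p2) ✓  (r2,p3) ✓  (r2,p4) ✓  (r2,p5) ✓  (r3,p5) ✗  (r3,p6) ✗  (r4,p3) ✗  (r4,p4) ✓  (r5,p2) ✗  (r5,p4) ✓  (r5,p5) ✓  (r5,p6) ✗
Counterexamples (restrictor pairs failing the scope): 6.

6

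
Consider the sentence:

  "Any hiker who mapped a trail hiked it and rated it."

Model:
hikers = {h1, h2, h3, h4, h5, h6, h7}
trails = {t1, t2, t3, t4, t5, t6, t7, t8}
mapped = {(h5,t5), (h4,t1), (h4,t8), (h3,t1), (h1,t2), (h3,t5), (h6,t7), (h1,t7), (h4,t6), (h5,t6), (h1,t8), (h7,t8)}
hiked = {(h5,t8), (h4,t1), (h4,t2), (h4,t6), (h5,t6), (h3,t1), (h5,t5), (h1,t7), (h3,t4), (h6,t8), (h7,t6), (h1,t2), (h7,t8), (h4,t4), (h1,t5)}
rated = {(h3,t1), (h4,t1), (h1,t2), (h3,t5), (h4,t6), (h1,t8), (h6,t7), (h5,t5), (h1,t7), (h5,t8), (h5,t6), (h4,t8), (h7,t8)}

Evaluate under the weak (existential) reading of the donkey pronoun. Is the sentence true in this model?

False

"it" takes "a trail" as antecedent — a donkey pronoun bound across the clause boundary.
Weak reading: every hiker h with some mapped-trail has at least one mapped-trail t such that hiked(h,t) ∧ rated(h,t).
Per hiker: h1:✓  h3:✓  h4:✓  h5:✓  h6:✗  h7:✓
h6 has no witness among its mapped-trails.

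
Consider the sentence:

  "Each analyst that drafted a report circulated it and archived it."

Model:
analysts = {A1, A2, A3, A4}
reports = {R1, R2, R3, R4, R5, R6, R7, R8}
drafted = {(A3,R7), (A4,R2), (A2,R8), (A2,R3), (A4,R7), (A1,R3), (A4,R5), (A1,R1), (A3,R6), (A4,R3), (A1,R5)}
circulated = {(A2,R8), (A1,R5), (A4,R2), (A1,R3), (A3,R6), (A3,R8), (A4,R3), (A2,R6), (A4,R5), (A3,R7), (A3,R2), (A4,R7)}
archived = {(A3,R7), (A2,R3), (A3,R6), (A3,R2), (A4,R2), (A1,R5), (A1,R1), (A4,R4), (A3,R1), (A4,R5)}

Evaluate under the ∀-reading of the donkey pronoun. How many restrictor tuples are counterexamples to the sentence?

6

"it" takes "a report" as antecedent — a donkey pronoun bound across the clause boundary.
Strong reading: for every (a,r) with drafted(a,r), circulated(a,r) ∧ archived(a,r).
Restrictor pairs: (A1,R1) ✗  (A1,R3) ✗  (A1,R5) ✓  (A2,R3) ✗  (A2,R8) ✗  (A3,R6) ✓  (A3,R7) ✓  (A4,R2) ✓  (A4,R3) ✗  (A4,R5) ✓  (A4,R7) ✗
Counterexamples (restrictor pairs failing the scope): 6.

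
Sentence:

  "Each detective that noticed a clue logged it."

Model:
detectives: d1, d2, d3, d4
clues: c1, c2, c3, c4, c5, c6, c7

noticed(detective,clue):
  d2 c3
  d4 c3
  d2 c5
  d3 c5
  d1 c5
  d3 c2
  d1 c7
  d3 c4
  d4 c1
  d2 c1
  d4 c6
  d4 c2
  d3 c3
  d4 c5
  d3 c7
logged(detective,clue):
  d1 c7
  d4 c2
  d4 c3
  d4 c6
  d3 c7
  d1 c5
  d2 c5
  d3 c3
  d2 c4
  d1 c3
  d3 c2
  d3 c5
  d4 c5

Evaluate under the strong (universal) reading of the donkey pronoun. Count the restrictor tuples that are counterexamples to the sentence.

4

"it" takes "a clue" as antecedent — a donkey pronoun bound across the clause boundary.
Strong reading: for every (d,c) with noticed(d,c), logged(d,c).
Restrictor pairs: (d1,c5) ✓  (d1,c7) ✓  (d2,c1) ✗  (d2,c3) ✗  (d2,c5) ✓  (d3,c2) ✓  (d3,c3) ✓  (d3,c4) ✗  (d3,c5) ✓  (d3,c7) ✓  (d4,c1) ✗  (d4,c2) ✓  (d4,c3) ✓  (d4,c5) ✓  (d4,c6) ✓
Counterexamples (restrictor pairs failing the scope): 4.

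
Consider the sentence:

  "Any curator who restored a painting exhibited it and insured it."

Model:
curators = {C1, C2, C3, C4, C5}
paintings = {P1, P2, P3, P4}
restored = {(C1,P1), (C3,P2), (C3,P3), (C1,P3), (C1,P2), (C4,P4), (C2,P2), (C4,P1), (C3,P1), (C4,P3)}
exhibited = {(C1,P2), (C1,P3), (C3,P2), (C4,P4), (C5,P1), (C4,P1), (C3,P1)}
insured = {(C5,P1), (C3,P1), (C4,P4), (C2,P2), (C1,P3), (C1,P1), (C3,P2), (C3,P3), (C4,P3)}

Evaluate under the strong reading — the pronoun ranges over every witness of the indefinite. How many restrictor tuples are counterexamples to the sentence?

6

"it" takes "a painting" as antecedent — a donkey pronoun bound across the clause boundary.
Strong reading: for every (c,p) with restored(c,p), exhibited(c,p) ∧ insured(c,p).
Restrictor pairs: (C1,P1) ✗  (C1,P2) ✗  (C1,P3) ✓  (C2,P2) ✗  (C3,P1) ✓  (C3,P2) ✓  (C3,P3) ✗  (C4,P1) ✗  (C4,P3) ✗  (C4,P4) ✓
Counterexamples (restrictor pairs failing the scope): 6.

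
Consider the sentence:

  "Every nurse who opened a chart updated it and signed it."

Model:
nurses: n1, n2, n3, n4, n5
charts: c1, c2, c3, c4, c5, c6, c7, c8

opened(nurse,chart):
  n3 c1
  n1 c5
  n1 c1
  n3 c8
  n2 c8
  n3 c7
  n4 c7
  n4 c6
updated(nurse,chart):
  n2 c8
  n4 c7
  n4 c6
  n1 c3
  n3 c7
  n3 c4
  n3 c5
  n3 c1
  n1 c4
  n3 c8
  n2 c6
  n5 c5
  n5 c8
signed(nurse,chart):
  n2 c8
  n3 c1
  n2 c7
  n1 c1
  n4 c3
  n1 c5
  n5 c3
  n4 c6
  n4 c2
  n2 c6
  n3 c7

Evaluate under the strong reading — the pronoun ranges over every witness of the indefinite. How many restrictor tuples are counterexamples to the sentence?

4

"it" takes "a chart" as antecedent — a donkey pronoun bound across the clause boundary.
Strong reading: for every (n,c) with opened(n,c), updated(n,c) ∧ signed(n,c).
Restrictor pairs: (n1,c1) ✗  (n1,c5) ✗  (n2,c8) ✓  (n3,c1) ✓  (n3,c7) ✓  (n3,c8) ✗  (n4,c6) ✓  (n4,c7) ✗
Counterexamples (restrictor pairs failing the scope): 4.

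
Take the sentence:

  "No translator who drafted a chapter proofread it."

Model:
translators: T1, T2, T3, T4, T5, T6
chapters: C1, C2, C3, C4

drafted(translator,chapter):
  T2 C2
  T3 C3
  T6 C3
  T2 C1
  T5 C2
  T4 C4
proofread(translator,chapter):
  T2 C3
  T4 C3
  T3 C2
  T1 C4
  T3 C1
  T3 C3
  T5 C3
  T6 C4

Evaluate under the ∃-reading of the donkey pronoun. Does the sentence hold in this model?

"it" takes "a chapter" as antecedent — a donkey pronoun bound across the clause boundary.
Truth condition: for no (t,c) with drafted(t,c) does proofread(t,c) hold.
Restrictor pairs — does the scope hold? (T2,C1):fails  (T2,C2):fails  (T3,C3):holds  (T4,C4):fails  (T5,C2):fails  (T6,C3):fails
Scope holds for 1 pair(s), so the sentence is false.

False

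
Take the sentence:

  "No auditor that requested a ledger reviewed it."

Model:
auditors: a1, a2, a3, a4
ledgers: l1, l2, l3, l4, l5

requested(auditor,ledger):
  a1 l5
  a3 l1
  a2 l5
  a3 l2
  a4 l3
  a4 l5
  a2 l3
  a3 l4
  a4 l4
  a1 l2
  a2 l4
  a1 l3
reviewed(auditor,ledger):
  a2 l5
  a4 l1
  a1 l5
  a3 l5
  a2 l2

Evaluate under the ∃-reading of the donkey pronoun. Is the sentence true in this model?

False

"it" takes "a ledger" as antecedent — a donkey pronoun bound across the clause boundary.
Truth condition: for no (a,l) with requested(a,l) does reviewed(a,l) hold.
Restrictor pairs — does the scope hold? (a1,l2):fails  (a1,l3):fails  (a1,l5):holds  (a2,l3):fails  (a2,l4):fails  (a2,l5):holds  (a3,l1):fails  (a3,l2):fails  (a3,l4):fails  (a4,l3):fails  (a4,l4):fails  (a4,l5):fails
Scope holds for 2 pair(s), so the sentence is false.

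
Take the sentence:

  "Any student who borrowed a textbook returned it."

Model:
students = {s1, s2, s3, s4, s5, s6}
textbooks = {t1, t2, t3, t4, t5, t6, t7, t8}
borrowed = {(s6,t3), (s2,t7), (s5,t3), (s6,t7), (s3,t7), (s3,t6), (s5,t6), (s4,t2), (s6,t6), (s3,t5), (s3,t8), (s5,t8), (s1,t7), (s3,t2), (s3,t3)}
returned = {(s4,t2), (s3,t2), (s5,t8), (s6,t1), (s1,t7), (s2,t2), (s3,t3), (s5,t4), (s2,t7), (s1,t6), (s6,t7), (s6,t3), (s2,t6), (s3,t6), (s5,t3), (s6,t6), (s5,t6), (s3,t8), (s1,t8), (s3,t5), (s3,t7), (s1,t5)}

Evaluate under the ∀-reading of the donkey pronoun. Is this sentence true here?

True

"it" takes "a textbook" as antecedent — a donkey pronoun bound across the clause boundary.
Strong reading: for every (s,t) with borrowed(s,t), returned(s,t).
Restrictor pairs: (s1,t7) ✓  (s2,t7) ✓  (s3,t2) ✓  (s3,t3) ✓  (s3,t5) ✓  (s3,t6) ✓  (s3,t7) ✓  (s3,t8) ✓  (s4,t2) ✓  (s5,t3) ✓  (s5,t6) ✓  (s5,t8) ✓  (s6,t3) ✓  (s6,t6) ✓  (s6,t7) ✓
Every restrictor pair satisfies the scope.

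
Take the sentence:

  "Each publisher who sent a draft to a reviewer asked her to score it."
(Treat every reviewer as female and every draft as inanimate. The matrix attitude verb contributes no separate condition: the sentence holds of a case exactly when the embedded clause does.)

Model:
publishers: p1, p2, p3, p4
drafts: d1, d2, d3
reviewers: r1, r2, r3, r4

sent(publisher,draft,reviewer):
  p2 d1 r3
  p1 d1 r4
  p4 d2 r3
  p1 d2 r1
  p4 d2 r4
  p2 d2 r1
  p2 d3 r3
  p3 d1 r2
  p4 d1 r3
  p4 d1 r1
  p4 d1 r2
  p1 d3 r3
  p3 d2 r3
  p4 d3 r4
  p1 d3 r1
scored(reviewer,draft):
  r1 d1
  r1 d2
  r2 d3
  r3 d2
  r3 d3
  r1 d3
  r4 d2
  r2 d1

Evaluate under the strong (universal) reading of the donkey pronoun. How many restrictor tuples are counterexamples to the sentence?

"her" takes "a reviewer" as antecedent and "it" takes "a draft"; both are donkey pronouns co-varying with the restrictor.
Strong reading: for every (p,d,r) with sent(p,d,r), scored(r,d).
Restrictor triples: (p1,d1,r4)→scored(r4,d1) ✗  (p1,d2,r1)→scored(r1,d2) ✓  (p1,d3,r1)→scored(r1,d3) ✓  (p1,d3,r3)→scored(r3,d3) ✓  (p2,d1,r3)→scored(r3,d1) ✗  (p2,d2,r1)→scored(r1,d2) ✓  (p2,d3,r3)→scored(r3,d3) ✓  (p3,d1,r2)→scored(r2,d1) ✓  (p3,d2,r3)→scored(r3,d2) ✓  (p4,d1,r1)→scored(r1,d1) ✓  (p4,d1,r2)→scored(r2,d1) ✓  (p4,d1,r3)→scored(r3,d1) ✗  (p4,d2,r3)→scored(r3,d2) ✓  (p4,d2,r4)→scored(r4,d2) ✓  (p4,d3,r4)→scored(r4,d3) ✗
Counterexamples (restrictor triples failing the scope): 4.

4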